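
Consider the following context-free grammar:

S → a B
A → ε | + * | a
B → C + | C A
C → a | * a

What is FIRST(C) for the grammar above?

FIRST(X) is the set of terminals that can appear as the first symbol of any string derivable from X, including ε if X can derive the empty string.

We compute FIRST(C) using the standard algorithm.
FIRST(A) = {+, a, ε}
FIRST(B) = {*, a}
FIRST(C) = {*, a}
FIRST(S) = {a}
Therefore, FIRST(C) = {*, a}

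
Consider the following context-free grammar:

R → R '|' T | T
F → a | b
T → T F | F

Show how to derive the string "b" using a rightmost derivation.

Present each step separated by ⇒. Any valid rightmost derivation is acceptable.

R ⇒ T ⇒ F ⇒ b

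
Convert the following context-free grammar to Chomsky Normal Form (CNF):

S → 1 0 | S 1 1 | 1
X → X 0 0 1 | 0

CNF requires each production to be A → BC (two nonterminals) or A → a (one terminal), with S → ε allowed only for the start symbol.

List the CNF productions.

T1 → 1; T0 → 0; S → 1; X → 0; S → T1 T0; S → S X0; X0 → T1 T1; X → X X1; X1 → T0 X2; X2 → T0 T1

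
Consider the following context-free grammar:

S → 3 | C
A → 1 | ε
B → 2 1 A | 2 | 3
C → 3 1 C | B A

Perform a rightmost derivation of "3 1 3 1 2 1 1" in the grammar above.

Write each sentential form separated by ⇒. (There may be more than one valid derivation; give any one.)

S ⇒ C ⇒ 3 1 C ⇒ 3 1 3 1 C ⇒ 3 1 3 1 B A ⇒ 3 1 3 1 B 1 ⇒ 3 1 3 1 2 1 A 1 ⇒ 3 1 3 1 2 1 1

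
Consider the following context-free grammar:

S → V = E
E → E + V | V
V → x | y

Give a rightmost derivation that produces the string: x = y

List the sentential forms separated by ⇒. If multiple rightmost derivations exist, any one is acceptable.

S ⇒ V = E ⇒ V = V ⇒ V = y ⇒ x = y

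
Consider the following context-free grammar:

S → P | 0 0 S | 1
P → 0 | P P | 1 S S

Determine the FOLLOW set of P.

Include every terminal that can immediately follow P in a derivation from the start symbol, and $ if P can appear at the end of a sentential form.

We compute FOLLOW(P) using the standard algorithm.
FOLLOW(S) starts with {$}.
FIRST(P) = {0, 1}
FIRST(S) = {0, 1}
FOLLOW(P) = {$, 0, 1}
FOLLOW(S) = {$, 0, 1}
Therefore, FOLLOW(P) = {$, 0, 1}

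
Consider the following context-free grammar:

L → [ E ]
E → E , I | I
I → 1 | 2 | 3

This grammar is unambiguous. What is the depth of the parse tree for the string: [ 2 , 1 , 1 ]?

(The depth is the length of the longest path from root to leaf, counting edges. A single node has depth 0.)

5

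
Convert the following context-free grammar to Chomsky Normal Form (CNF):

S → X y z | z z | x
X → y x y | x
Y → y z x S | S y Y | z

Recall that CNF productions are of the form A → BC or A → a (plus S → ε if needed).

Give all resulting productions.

TY → y; TZ → z; S → x; TX → x; X → x; Y → z; S → X X0; X0 → TY TZ; S → TZ TZ; X → TY X1; X1 → TX TY; Y → TY X2; X2 → TZ X3; X3 → TX S; Y → S X4; X4 → TY Y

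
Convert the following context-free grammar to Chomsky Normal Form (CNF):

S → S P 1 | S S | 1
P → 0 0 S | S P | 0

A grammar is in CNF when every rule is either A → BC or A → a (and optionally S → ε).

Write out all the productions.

T1 → 1; S → 1; T0 → 0; P → 0; S → S X0; X0 → P T1; S → S S; P → T0 X1; X1 → T0 S; P → S P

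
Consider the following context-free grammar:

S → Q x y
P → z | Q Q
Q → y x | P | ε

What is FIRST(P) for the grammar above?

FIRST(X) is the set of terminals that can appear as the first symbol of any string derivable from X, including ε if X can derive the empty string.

We compute FIRST(P) using the standard algorithm.
FIRST(P) = {y, z, ε}
FIRST(Q) = {y, z, ε}
FIRST(S) = {x, y, z}
Therefore, FIRST(P) = {y, z, ε}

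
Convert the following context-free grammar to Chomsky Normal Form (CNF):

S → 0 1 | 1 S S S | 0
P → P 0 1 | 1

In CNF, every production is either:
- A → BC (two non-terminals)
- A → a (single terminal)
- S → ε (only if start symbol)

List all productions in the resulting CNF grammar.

T0 → 0; T1 → 1; S → 0; P → 1; S → T0 T1; S → T1 X0; X0 → S X1; X1 → S S; P → P X2; X2 → T0 T1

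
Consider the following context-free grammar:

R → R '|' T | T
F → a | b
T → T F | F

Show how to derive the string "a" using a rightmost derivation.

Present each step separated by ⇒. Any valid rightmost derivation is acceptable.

R ⇒ T ⇒ F ⇒ a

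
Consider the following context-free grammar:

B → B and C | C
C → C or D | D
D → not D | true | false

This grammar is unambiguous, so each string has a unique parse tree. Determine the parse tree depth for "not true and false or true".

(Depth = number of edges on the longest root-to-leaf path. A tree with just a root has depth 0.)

5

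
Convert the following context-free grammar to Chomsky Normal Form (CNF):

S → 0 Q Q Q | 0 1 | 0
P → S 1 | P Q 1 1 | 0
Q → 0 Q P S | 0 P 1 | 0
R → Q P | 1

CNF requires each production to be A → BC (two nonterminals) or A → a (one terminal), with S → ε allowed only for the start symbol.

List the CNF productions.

T0 → 0; T1 → 1; S → 0; P → 0; Q → 0; R → 1; S → T0 X0; X0 → Q X1; X1 → Q Q; S → T0 T1; P → S T1; P → P X2; X2 → Q X3; X3 → T1 T1; Q → T0 X4; X4 → Q X5; X5 → P S; Q → T0 X6; X6 → P T1; R → Q P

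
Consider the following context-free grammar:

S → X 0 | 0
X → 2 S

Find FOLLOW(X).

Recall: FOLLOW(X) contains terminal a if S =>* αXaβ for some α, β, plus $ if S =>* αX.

We compute FOLLOW(X) using the standard algorithm.
FOLLOW(S) starts with {$}.
FIRST(S) = {0, 2}
FIRST(X) = {2}
FOLLOW(S) = {$, 0}
FOLLOW(X) = {0}
Therefore, FOLLOW(X) = {0}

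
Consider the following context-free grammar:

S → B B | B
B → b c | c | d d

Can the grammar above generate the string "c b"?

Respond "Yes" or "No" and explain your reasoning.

No - no valid derivation exists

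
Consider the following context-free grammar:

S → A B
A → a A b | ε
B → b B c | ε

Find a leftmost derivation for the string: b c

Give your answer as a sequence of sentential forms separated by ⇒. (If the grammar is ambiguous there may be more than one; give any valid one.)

S ⇒ A B ⇒ B ⇒ b B c ⇒ b c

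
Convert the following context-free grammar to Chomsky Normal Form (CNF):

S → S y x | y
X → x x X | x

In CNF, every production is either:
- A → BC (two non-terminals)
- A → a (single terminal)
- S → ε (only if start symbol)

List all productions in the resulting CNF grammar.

TY → y; TX → x; S → y; X → x; S → S X0; X0 → TY TX; X → TX X1; X1 → TX X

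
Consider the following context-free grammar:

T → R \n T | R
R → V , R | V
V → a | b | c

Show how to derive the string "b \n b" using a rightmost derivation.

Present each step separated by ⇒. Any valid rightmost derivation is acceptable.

T ⇒ R \n T ⇒ R \n R ⇒ R \n V ⇒ R \n b ⇒ V \n b ⇒ b \n b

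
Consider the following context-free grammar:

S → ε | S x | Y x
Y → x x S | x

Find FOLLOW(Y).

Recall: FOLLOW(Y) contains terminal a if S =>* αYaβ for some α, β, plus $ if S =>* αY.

We compute FOLLOW(Y) using the standard algorithm.
FOLLOW(S) starts with {$}.
FIRST(S) = {x, ε}
FIRST(Y) = {x}
FOLLOW(S) = {$, x}
FOLLOW(Y) = {x}
Therefore, FOLLOW(Y) = {x}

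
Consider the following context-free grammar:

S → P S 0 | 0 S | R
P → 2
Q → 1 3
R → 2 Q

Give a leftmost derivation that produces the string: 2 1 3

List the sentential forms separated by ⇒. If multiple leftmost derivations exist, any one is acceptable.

S ⇒ R ⇒ 2 Q ⇒ 2 1 3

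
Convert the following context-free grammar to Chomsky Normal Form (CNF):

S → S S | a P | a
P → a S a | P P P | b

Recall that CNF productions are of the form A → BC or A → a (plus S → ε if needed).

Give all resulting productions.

TA → a; S → a; P → b; S → S S; S → TA P; P → TA X0; X0 → S TA; P → P X1; X1 → P P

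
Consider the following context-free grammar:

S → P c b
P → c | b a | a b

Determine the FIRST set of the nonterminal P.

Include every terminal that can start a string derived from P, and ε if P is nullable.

We compute FIRST(P) using the standard algorithm.
FIRST(P) = {a, b, c}
FIRST(S) = {a, b, c}
Therefore, FIRST(P) = {a, b, c}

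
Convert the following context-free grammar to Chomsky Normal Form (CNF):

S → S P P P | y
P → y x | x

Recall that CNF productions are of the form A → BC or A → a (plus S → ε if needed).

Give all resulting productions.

S → y; TY → y; TX → x; P → x; S → S X0; X0 → P X1; X1 → P P; P → TY TX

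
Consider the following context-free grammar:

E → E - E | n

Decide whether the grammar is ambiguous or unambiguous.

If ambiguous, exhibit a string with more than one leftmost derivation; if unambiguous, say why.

Ambiguous - the string 'n - n - n - n - n' has two distinct leftmost derivations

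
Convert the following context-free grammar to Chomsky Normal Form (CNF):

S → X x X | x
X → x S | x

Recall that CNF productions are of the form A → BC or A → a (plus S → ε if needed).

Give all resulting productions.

TX → x; S → x; X → x; S → X X0; X0 → TX X; X → TX S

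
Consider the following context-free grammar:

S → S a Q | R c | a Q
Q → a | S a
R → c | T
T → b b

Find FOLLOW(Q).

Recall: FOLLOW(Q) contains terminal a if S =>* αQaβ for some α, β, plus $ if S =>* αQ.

We compute FOLLOW(Q) using the standard algorithm.
FOLLOW(S) starts with {$}.
FIRST(Q) = {a, b, c}
FIRST(R) = {b, c}
FIRST(S) = {a, b, c}
FIRST(T) = {b}
FOLLOW(Q) = {$, a}
FOLLOW(R) = {c}
FOLLOW(S) = {$, a}
FOLLOW(T) = {c}
Therefore, FOLLOW(Q) = {$, a}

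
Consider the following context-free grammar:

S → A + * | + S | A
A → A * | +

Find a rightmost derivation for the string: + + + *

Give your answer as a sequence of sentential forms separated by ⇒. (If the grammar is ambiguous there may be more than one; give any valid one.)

S ⇒ + S ⇒ + A + * ⇒ + + + *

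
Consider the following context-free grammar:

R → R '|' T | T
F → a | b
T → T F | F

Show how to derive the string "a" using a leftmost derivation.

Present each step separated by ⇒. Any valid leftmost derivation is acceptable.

R ⇒ T ⇒ F ⇒ a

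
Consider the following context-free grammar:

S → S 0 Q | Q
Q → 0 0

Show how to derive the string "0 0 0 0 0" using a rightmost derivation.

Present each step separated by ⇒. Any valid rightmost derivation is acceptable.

S ⇒ S 0 Q ⇒ S 0 0 0 ⇒ Q 0 0 0 ⇒ 0 0 0 0 0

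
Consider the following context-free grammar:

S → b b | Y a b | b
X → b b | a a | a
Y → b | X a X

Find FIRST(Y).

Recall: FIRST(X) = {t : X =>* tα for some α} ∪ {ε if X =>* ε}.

We compute FIRST(Y) using the standard algorithm.
FIRST(S) = {a, b}
FIRST(X) = {a, b}
FIRST(Y) = {a, b}
Therefore, FIRST(Y) = {a, b}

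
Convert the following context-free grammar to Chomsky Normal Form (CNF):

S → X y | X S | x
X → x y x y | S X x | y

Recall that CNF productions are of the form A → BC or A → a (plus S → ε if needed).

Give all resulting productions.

TY → y; S → x; TX → x; X → y; S → X TY; S → X S; X → TX X0; X0 → TY X1; X1 → TX TY; X → S X2; X2 → X TX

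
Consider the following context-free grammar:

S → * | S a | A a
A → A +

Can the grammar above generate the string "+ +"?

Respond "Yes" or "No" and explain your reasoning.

No - no valid derivation exists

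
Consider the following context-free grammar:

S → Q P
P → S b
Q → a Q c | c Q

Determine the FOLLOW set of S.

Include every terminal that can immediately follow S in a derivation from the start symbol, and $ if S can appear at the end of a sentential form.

We compute FOLLOW(S) using the standard algorithm.
FOLLOW(S) starts with {$}.
FIRST(P) = {a, c}
FIRST(Q) = {a, c}
FIRST(S) = {a, c}
FOLLOW(P) = {$, b}
FOLLOW(Q) = {a, c}
FOLLOW(S) = {$, b}
Therefore, FOLLOW(S) = {$, b}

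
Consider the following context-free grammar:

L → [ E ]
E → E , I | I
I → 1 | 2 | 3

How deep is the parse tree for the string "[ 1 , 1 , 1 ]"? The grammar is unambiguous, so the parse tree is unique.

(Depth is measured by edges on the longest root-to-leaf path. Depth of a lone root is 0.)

5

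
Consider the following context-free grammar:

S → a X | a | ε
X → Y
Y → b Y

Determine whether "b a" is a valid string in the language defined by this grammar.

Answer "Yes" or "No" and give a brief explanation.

No - no valid derivation exists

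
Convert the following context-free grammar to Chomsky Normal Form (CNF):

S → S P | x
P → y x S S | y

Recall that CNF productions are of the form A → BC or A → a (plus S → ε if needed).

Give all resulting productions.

S → x; TY → y; TX → x; P → y; S → S P; P → TY X0; X0 → TX X1; X1 → S S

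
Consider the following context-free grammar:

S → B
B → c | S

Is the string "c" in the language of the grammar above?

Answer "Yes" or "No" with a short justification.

Yes - a valid derivation exists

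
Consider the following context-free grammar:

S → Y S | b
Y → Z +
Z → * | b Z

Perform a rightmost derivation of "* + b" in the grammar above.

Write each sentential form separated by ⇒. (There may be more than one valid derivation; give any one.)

S ⇒ Y S ⇒ Y b ⇒ Z + b ⇒ * + b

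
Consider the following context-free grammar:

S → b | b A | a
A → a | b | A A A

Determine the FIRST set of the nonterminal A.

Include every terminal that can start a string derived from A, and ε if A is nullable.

We compute FIRST(A) using the standard algorithm.
FIRST(A) = {a, b}
FIRST(S) = {a, b}
Therefore, FIRST(A) = {a, b}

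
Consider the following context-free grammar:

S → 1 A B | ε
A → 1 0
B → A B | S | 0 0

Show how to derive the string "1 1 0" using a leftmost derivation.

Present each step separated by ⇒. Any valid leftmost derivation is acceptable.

S ⇒ 1 A B ⇒ 1 1 0 B ⇒ 1 1 0 S ⇒ 1 1 0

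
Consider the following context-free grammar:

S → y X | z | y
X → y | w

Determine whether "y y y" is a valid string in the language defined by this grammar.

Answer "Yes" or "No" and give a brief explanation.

No - no valid derivation exists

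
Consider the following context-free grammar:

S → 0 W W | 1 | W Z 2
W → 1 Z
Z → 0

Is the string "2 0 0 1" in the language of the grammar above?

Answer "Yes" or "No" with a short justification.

No - no valid derivation exists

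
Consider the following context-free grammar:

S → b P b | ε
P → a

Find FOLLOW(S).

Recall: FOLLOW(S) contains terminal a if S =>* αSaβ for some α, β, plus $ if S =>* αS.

We compute FOLLOW(S) using the standard algorithm.
FOLLOW(S) starts with {$}.
FIRST(P) = {a}
FIRST(S) = {b, ε}
FOLLOW(P) = {b}
FOLLOW(S) = {$}
Therefore, FOLLOW(S) = {$}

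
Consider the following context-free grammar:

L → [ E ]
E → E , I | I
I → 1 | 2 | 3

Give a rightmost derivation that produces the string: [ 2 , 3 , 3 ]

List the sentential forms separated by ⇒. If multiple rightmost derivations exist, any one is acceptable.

L ⇒ [ E ] ⇒ [ E , I ] ⇒ [ E , 3 ] ⇒ [ E , I , 3 ] ⇒ [ E , 3 , 3 ] ⇒ [ I , 3 , 3 ] ⇒ [ 2 , 3 , 3 ]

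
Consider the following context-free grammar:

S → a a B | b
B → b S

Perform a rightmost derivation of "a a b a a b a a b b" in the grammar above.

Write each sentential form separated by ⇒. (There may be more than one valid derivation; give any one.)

S ⇒ a a B ⇒ a a b S ⇒ a a b a a B ⇒ a a b a a b S ⇒ a a b a a b a a B ⇒ a a b a a b a a b S ⇒ a a b a a b a a b b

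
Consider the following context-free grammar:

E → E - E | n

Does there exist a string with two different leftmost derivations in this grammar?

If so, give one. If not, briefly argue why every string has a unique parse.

Yes - the string 'n - n - n - n' has two distinct leftmost derivations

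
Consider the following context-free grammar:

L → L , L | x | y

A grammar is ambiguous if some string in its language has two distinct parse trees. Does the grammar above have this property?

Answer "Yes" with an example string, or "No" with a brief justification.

Yes - the string 'x , y , y , y , y' has two distinct parse trees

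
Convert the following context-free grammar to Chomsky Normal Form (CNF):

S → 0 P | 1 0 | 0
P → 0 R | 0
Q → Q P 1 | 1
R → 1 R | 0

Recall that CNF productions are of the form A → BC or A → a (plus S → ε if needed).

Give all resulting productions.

T0 → 0; T1 → 1; S → 0; P → 0; Q → 1; R → 0; S → T0 P; S → T1 T0; P → T0 R; Q → Q X0; X0 → P T1; R → T1 R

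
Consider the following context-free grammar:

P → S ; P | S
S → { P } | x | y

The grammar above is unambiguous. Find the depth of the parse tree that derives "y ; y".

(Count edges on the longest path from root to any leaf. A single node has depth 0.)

3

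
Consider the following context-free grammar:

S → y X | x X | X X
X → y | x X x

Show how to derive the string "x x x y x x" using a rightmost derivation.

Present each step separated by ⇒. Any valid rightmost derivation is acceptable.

S ⇒ x X ⇒ x x X x ⇒ x x x X x x ⇒ x x x y x x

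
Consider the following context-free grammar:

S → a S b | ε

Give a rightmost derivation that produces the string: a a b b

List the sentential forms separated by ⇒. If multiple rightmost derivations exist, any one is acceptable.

S ⇒ a S b ⇒ a a S b b ⇒ a a b b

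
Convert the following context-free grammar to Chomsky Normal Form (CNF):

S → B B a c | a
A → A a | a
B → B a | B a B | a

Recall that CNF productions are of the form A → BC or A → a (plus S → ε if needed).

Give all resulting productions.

TA → a; TC → c; S → a; A → a; B → a; S → B X0; X0 → B X1; X1 → TA TC; A → A TA; B → B TA; B → B X2; X2 → TA B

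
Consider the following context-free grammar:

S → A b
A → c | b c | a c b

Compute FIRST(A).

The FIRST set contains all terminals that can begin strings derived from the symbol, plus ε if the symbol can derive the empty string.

We compute FIRST(A) using the standard algorithm.
FIRST(A) = {a, b, c}
FIRST(S) = {a, b, c}
Therefore, FIRST(A) = {a, b, c}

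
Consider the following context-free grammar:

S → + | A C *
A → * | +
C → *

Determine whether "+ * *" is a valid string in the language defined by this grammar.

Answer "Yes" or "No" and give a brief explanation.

Yes - a valid derivation exists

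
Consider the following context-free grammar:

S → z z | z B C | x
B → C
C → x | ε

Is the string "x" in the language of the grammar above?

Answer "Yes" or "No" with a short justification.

Yes - a valid derivation exists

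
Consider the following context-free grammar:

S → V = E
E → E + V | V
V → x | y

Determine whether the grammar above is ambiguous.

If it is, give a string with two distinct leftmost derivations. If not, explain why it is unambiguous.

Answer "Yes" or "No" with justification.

No - the grammar is unambiguous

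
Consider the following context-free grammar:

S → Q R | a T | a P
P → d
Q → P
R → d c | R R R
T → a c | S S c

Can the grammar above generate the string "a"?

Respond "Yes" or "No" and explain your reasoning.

No - no valid derivation exists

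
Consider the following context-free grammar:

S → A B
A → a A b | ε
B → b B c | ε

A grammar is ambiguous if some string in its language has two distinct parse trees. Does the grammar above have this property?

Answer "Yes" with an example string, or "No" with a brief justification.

No - the grammar is unambiguous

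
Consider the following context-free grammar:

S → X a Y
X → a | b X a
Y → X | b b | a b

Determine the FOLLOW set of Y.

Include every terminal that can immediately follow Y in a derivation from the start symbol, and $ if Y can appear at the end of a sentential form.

We compute FOLLOW(Y) using the standard algorithm.
FOLLOW(S) starts with {$}.
FIRST(S) = {a, b}
FIRST(X) = {a, b}
FIRST(Y) = {a, b}
FOLLOW(S) = {$}
FOLLOW(X) = {$, a}
FOLLOW(Y) = {$}
Therefore, FOLLOW(Y) = {$}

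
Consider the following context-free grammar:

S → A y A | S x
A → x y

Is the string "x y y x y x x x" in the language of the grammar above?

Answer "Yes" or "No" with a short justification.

Yes - a valid derivation exists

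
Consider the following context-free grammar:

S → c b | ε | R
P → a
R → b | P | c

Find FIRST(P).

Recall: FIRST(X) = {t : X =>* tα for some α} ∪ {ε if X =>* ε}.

We compute FIRST(P) using the standard algorithm.
FIRST(P) = {a}
FIRST(R) = {a, b, c}
FIRST(S) = {a, b, c, ε}
Therefore, FIRST(P) = {a}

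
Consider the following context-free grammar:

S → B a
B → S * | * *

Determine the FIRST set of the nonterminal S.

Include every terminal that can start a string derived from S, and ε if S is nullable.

We compute FIRST(S) using the standard algorithm.
FIRST(B) = {*}
FIRST(S) = {*}
Therefore, FIRST(S) = {*}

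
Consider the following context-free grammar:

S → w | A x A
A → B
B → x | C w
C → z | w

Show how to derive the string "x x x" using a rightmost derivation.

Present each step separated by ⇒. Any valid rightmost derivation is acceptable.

S ⇒ A x A ⇒ A x B ⇒ A x x ⇒ B x x ⇒ x x x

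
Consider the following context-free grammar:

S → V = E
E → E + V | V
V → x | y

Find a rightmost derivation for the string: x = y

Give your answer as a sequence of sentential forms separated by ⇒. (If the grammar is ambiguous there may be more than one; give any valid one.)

S ⇒ V = E ⇒ V = V ⇒ V = y ⇒ x = y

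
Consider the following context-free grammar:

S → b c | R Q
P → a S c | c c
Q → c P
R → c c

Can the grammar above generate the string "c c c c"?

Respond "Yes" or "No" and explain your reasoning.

No - no valid derivation exists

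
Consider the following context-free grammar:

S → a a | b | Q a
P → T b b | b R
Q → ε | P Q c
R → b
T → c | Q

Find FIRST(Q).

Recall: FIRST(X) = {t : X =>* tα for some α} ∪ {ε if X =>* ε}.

We compute FIRST(Q) using the standard algorithm.
FIRST(P) = {b, c}
FIRST(Q) = {b, c, ε}
FIRST(R) = {b}
FIRST(S) = {a, b, c}
FIRST(T) = {b, c, ε}
Therefore, FIRST(Q) = {b, c, ε}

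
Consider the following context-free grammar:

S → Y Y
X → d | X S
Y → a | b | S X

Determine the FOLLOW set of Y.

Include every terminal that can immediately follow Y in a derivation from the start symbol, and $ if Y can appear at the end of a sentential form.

We compute FOLLOW(Y) using the standard algorithm.
FOLLOW(S) starts with {$}.
FIRST(S) = {a, b}
FIRST(X) = {d}
FIRST(Y) = {a, b}
FOLLOW(S) = {$, a, b, d}
FOLLOW(X) = {$, a, b, d}
FOLLOW(Y) = {$, a, b, d}
Therefore, FOLLOW(Y) = {$, a, b, d}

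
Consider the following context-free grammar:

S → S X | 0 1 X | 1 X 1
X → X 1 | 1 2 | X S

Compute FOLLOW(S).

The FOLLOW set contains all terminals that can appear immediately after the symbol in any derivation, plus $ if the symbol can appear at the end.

We compute FOLLOW(S) using the standard algorithm.
FOLLOW(S) starts with {$}.
FIRST(S) = {0, 1}
FIRST(X) = {1}
FOLLOW(S) = {$, 0, 1}
FOLLOW(X) = {$, 0, 1}
Therefore, FOLLOW(S) = {$, 0, 1}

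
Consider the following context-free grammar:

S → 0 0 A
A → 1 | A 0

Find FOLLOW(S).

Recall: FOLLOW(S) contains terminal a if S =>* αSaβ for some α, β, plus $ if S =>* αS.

We compute FOLLOW(S) using the standard algorithm.
FOLLOW(S) starts with {$}.
FIRST(A) = {1}
FIRST(S) = {0}
FOLLOW(A) = {$, 0}
FOLLOW(S) = {$}
Therefore, FOLLOW(S) = {$}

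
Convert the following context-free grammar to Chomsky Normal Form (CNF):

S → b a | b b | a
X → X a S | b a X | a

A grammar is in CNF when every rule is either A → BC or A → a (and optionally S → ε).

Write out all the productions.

TB → b; TA → a; S → a; X → a; S → TB TA; S → TB TB; X → X X0; X0 → TA S; X → TB X1; X1 → TA X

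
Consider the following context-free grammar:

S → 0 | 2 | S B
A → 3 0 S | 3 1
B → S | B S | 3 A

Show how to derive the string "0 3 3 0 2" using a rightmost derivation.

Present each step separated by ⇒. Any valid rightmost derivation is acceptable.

S ⇒ S B ⇒ S 3 A ⇒ S 3 3 0 S ⇒ S 3 3 0 2 ⇒ 0 3 3 0 2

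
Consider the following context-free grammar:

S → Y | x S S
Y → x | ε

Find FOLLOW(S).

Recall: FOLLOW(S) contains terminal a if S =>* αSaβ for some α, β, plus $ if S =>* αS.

We compute FOLLOW(S) using the standard algorithm.
FOLLOW(S) starts with {$}.
FIRST(S) = {x, ε}
FIRST(Y) = {x, ε}
FOLLOW(S) = {$, x}
FOLLOW(Y) = {$, x}
Therefore, FOLLOW(S) = {$, x}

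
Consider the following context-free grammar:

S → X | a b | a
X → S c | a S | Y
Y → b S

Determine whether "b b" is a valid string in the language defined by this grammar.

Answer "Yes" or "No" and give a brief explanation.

No - no valid derivation exists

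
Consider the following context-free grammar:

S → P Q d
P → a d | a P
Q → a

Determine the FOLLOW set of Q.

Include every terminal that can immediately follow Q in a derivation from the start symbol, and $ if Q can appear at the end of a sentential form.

We compute FOLLOW(Q) using the standard algorithm.
FOLLOW(S) starts with {$}.
FIRST(P) = {a}
FIRST(Q) = {a}
FIRST(S) = {a}
FOLLOW(P) = {a}
FOLLOW(Q) = {d}
FOLLOW(S) = {$}
Therefore, FOLLOW(Q) = {d}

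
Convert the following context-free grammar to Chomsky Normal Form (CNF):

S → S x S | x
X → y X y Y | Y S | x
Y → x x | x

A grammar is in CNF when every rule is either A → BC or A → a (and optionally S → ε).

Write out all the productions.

TX → x; S → x; TY → y; X → x; Y → x; S → S X0; X0 → TX S; X → TY X1; X1 → X X2; X2 → TY Y; X → Y S; Y → TX TX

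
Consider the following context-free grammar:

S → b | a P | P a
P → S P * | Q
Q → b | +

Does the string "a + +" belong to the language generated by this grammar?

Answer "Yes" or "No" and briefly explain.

No - no valid derivation exists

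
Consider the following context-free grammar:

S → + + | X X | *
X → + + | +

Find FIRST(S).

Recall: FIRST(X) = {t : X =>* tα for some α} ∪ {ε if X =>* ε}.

We compute FIRST(S) using the standard algorithm.
FIRST(S) = {*, +}
FIRST(X) = {+}
Therefore, FIRST(S) = {*, +}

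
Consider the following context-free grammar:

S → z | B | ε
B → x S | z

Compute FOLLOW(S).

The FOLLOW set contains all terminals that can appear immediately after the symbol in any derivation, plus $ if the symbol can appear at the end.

We compute FOLLOW(S) using the standard algorithm.
FOLLOW(S) starts with {$}.
FIRST(B) = {x, z}
FIRST(S) = {x, z, ε}
FOLLOW(B) = {$}
FOLLOW(S) = {$}
Therefore, FOLLOW(S) = {$}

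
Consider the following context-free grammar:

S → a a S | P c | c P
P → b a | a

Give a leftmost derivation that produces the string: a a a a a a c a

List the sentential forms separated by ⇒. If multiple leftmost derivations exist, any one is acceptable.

S ⇒ a a S ⇒ a a a a S ⇒ a a a a a a S ⇒ a a a a a a c P ⇒ a a a a a a c a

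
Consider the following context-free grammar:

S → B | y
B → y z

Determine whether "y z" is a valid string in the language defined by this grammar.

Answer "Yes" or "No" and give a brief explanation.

Yes - a valid derivation exists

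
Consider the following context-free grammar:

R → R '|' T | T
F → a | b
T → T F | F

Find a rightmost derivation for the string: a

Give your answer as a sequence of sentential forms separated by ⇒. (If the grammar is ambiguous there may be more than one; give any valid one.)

R ⇒ T ⇒ F ⇒ a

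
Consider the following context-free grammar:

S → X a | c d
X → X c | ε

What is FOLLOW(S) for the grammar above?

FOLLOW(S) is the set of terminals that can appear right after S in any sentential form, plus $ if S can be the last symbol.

We compute FOLLOW(S) using the standard algorithm.
FOLLOW(S) starts with {$}.
FIRST(S) = {a, c}
FIRST(X) = {c, ε}
FOLLOW(S) = {$}
FOLLOW(X) = {a, c}
Therefore, FOLLOW(S) = {$}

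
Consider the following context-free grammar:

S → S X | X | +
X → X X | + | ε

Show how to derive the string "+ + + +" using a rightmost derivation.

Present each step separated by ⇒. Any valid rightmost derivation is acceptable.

S ⇒ S X ⇒ S X X ⇒ S X X X ⇒ S X X + ⇒ S X + + ⇒ S + + + ⇒ + + + +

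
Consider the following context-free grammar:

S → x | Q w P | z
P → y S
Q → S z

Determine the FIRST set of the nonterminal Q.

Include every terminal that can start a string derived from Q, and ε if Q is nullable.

We compute FIRST(Q) using the standard algorithm.
FIRST(P) = {y}
FIRST(Q) = {x, z}
FIRST(S) = {x, z}
Therefore, FIRST(Q) = {x, z}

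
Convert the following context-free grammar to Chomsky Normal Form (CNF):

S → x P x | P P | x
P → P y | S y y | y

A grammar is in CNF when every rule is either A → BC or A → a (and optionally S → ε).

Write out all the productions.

TX → x; S → x; TY → y; P → y; S → TX X0; X0 → P TX; S → P P; P → P TY; P → S X1; X1 → TY TY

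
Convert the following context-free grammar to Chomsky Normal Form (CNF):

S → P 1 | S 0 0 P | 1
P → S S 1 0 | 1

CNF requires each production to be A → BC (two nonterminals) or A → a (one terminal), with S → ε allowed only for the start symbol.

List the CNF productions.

T1 → 1; T0 → 0; S → 1; P → 1; S → P T1; S → S X0; X0 → T0 X1; X1 → T0 P; P → S X2; X2 → S X3; X3 → T1 T0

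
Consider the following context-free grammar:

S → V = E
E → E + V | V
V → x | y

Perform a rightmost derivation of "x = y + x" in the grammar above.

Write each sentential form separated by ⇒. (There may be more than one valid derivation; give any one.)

S ⇒ V = E ⇒ V = E + V ⇒ V = E + x ⇒ V = V + x ⇒ V = y + x ⇒ x = y + x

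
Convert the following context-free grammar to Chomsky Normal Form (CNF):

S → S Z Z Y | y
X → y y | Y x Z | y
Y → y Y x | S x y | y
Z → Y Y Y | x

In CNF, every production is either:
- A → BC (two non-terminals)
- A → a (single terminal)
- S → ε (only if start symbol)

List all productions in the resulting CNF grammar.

S → y; TY → y; TX → x; X → y; Y → y; Z → x; S → S X0; X0 → Z X1; X1 → Z Y; X → TY TY; X → Y X2; X2 → TX Z; Y → TY X3; X3 → Y TX; Y → S X4; X4 → TX TY; Z → Y X5; X5 → Y Y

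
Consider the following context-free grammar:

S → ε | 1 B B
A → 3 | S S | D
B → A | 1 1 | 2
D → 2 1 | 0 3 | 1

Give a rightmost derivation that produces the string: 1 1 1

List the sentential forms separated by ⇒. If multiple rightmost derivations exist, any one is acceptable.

S ⇒ 1 B B ⇒ 1 B A ⇒ 1 B S S ⇒ 1 B S ⇒ 1 B ⇒ 1 1 1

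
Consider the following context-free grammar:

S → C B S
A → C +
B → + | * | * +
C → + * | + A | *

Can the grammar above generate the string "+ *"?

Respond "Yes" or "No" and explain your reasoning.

No - no valid derivation exists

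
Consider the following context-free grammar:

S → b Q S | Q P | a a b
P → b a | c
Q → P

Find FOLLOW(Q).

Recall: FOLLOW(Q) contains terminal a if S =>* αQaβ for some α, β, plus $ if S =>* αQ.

We compute FOLLOW(Q) using the standard algorithm.
FOLLOW(S) starts with {$}.
FIRST(P) = {b, c}
FIRST(Q) = {b, c}
FIRST(S) = {a, b, c}
FOLLOW(P) = {$, a, b, c}
FOLLOW(Q) = {a, b, c}
FOLLOW(S) = {$}
Therefore, FOLLOW(Q) = {a, b, c}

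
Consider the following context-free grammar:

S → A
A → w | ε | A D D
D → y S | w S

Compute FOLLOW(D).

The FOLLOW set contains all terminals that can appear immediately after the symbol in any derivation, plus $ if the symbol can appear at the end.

We compute FOLLOW(D) using the standard algorithm.
FOLLOW(S) starts with {$}.
FIRST(A) = {w, y, ε}
FIRST(D) = {w, y}
FIRST(S) = {w, y, ε}
FOLLOW(A) = {$, w, y}
FOLLOW(D) = {$, w, y}
FOLLOW(S) = {$, w, y}
Therefore, FOLLOW(D) = {$, w, y}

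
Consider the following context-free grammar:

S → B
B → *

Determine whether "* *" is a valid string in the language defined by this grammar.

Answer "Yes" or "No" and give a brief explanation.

No - no valid derivation exists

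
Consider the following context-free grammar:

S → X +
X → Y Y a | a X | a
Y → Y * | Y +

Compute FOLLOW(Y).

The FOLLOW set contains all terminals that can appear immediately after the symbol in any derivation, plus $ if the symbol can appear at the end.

We compute FOLLOW(Y) using the standard algorithm.
FOLLOW(S) starts with {$}.
FIRST(S) = {a}
FIRST(X) = {a}
FIRST(Y) = {}
FOLLOW(S) = {$}
FOLLOW(X) = {+}
FOLLOW(Y) = {*, +, a}
Therefore, FOLLOW(Y) = {*, +, a}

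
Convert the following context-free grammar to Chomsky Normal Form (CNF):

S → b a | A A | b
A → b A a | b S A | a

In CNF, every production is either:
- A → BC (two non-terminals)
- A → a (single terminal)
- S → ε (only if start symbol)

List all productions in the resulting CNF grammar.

TB → b; TA → a; S → b; A → a; S → TB TA; S → A A; A → TB X0; X0 → A TA; A → TB X1; X1 → S A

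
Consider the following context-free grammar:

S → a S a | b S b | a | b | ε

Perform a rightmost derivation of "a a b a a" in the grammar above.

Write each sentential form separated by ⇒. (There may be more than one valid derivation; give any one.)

S ⇒ a S a ⇒ a a S a a ⇒ a a b a a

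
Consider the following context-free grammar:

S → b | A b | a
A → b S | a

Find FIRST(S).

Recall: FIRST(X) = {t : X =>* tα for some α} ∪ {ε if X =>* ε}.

We compute FIRST(S) using the standard algorithm.
FIRST(A) = {a, b}
FIRST(S) = {a, b}
Therefore, FIRST(S) = {a, b}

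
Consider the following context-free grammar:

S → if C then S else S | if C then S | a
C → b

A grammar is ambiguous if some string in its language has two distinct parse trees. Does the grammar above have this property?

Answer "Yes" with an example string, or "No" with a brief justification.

Yes - the string 'if b then if b then if b then a else a else a' has two distinct parse trees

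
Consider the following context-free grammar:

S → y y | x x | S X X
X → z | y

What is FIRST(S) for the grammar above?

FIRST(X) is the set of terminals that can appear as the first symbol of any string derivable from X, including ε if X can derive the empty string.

We compute FIRST(S) using the standard algorithm.
FIRST(S) = {x, y}
FIRST(X) = {y, z}
Therefore, FIRST(S) = {x, y}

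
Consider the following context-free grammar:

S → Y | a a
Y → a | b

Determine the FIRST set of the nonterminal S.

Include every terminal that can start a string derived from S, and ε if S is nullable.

We compute FIRST(S) using the standard algorithm.
FIRST(S) = {a, b}
FIRST(Y) = {a, b}
Therefore, FIRST(S) = {a, b}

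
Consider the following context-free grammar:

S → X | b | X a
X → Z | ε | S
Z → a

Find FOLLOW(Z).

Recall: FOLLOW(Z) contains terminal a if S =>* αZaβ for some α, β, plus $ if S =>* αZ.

We compute FOLLOW(Z) using the standard algorithm.
FOLLOW(S) starts with {$}.
FIRST(S) = {a, b, ε}
FIRST(X) = {a, b, ε}
FIRST(Z) = {a}
FOLLOW(S) = {$, a}
FOLLOW(X) = {$, a}
FOLLOW(Z) = {$, a}
Therefore, FOLLOW(Z) = {$, a}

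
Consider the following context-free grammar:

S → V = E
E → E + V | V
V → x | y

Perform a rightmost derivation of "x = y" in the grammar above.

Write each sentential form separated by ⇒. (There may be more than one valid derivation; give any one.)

S ⇒ V = E ⇒ V = V ⇒ V = y ⇒ x = y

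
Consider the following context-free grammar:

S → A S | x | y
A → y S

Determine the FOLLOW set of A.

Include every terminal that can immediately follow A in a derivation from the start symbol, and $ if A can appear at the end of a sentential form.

We compute FOLLOW(A) using the standard algorithm.
FOLLOW(S) starts with {$}.
FIRST(A) = {y}
FIRST(S) = {x, y}
FOLLOW(A) = {x, y}
FOLLOW(S) = {$, x, y}
Therefore, FOLLOW(A) = {x, y}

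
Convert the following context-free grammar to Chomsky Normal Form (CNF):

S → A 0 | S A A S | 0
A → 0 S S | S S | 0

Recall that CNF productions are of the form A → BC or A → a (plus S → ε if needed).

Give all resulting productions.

T0 → 0; S → 0; A → 0; S → A T0; S → S X0; X0 → A X1; X1 → A S; A → T0 X2; X2 → S S; A → S S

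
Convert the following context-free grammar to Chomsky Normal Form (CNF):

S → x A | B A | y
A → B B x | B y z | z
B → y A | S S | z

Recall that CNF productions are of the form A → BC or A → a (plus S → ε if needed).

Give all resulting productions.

TX → x; S → y; TY → y; TZ → z; A → z; B → z; S → TX A; S → B A; A → B X0; X0 → B TX; A → B X1; X1 → TY TZ; B → TY A; B → S S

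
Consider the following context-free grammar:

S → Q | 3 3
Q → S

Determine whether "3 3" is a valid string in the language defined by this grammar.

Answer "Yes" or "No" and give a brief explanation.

Yes - a valid derivation exists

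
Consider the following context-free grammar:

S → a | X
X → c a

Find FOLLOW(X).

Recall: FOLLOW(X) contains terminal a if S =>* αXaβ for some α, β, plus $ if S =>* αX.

We compute FOLLOW(X) using the standard algorithm.
FOLLOW(S) starts with {$}.
FIRST(S) = {a, c}
FIRST(X) = {c}
FOLLOW(S) = {$}
FOLLOW(X) = {$}
Therefore, FOLLOW(X) = {$}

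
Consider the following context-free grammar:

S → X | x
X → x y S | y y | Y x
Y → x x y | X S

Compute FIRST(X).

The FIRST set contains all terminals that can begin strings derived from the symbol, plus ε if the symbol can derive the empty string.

We compute FIRST(X) using the standard algorithm.
FIRST(S) = {x, y}
FIRST(X) = {x, y}
FIRST(Y) = {x, y}
Therefore, FIRST(X) = {x, y}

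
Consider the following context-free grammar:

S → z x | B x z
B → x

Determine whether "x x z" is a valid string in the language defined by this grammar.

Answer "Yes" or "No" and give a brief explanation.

Yes - a valid derivation exists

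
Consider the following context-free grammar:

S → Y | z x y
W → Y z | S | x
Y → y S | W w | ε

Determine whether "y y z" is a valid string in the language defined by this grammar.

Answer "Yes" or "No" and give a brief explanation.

No - no valid derivation exists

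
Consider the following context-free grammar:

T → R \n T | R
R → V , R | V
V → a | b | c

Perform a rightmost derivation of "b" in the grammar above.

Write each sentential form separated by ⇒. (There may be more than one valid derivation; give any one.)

T ⇒ R ⇒ V ⇒ b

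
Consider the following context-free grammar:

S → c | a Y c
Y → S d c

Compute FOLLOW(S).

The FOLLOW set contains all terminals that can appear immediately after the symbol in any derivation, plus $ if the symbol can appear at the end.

We compute FOLLOW(S) using the standard algorithm.
FOLLOW(S) starts with {$}.
FIRST(S) = {a, c}
FIRST(Y) = {a, c}
FOLLOW(S) = {$, d}
FOLLOW(Y) = {c}
Therefore, FOLLOW(S) = {$, d}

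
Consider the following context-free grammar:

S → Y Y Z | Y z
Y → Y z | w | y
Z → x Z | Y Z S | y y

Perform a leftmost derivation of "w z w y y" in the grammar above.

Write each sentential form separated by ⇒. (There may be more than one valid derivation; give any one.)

S ⇒ Y Y Z ⇒ Y z Y Z ⇒ w z Y Z ⇒ w z w Z ⇒ w z w y y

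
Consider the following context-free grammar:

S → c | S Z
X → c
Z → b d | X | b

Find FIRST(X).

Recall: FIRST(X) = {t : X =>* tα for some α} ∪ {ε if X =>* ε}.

We compute FIRST(X) using the standard algorithm.
FIRST(S) = {c}
FIRST(X) = {c}
FIRST(Z) = {b, c}
Therefore, FIRST(X) = {c}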